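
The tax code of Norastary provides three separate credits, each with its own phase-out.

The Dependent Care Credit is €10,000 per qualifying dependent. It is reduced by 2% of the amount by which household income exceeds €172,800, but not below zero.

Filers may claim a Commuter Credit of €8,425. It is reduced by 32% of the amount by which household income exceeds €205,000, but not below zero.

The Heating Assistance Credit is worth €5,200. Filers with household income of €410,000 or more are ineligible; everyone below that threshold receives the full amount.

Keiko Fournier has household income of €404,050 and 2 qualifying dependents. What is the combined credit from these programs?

Dependent Care Credit: base = 2 × €10,000 = €20,000. 2% of the €231,250 excess over €172,800 is €4,625; credit = €20,000 − €4,625 = €15,375.
Commuter Credit: 32% of the €199,050 excess over €205,000 is €63,696 ≥ base, so the credit is €0.
Heating Assistance Credit: €404,050 is below the €410,000 cutoff, so the full €5,200 applies.
Total: €15,375 + €0 + €5,200 = €20,575.

€20,575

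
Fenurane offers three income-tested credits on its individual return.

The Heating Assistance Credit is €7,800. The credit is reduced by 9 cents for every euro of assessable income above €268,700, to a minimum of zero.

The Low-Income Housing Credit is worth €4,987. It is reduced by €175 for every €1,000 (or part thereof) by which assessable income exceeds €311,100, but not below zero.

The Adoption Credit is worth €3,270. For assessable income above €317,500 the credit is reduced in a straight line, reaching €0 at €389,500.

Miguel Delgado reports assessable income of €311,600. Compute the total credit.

Heating Assistance Credit: 9% of the €42,900 excess over €268,700 is €3,861; credit = €7,800 − €3,861 = €3,939.
Low-Income Housing Credit: income exceeds €311,100 by €500, which is 1 full-or-partial €1,000 increment; reduction = 1 × €175 = €175, leaving €4,812.
Adoption Credit: €311,600 is at or below the €317,500 threshold, so the full €3,270 applies.
Total: €3,939 + €4,812 + €3,270 = €12,021.

€12,021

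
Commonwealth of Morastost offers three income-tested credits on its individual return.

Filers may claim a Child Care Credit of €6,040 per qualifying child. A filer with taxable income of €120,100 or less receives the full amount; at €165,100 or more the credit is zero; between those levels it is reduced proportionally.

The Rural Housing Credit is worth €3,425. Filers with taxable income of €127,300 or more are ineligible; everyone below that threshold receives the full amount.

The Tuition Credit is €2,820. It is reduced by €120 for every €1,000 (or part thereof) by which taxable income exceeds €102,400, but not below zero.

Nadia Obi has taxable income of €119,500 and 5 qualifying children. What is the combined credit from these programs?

Child Care Credit: base = 5 × €6,040 = €30,200. €119,500 is at or below the €120,100 threshold, so the full €30,200 applies.
Rural Housing Credit: €119,500 is below the €127,300 cutoff, so the full €3,425 applies.
Tuition Credit: income exceeds €102,400 by €17,100, which is 18 full-or-partial €1,000 increments; reduction = 18 × €120 = €2,160, leaving €660.
Total: €30,200 + €3,425 + €660 = €34,285.

€34,285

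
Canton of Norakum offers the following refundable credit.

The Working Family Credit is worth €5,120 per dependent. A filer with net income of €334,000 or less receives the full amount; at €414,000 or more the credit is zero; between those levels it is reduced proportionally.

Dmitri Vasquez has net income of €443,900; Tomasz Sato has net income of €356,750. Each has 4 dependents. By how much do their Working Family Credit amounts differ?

€14,656

Dmitri (€443,900): Working Family Credit: base = 4 × €5,120 = €20,480. €443,900 is at or above €414,000, so the credit is €0.
Tomasz (€356,750): Working Family Credit: base = 4 × €5,120 = €20,480. €356,750 is €22,750 into a €80,000 phase-out range, leaving 57,250/80,000 of the credit: €20,480 × 57,250/80,000 = €14,656.
Difference: |€0 − €14,656| = €14,656.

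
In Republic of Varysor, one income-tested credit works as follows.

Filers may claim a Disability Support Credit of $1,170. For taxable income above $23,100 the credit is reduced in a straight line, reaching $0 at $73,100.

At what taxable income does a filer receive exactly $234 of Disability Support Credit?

$234 is 234/1,170 of the full $1,170, so 936/1,170 of the $50,000 range has been used: income = $23,100 + $50,000 × 936/1,170 = $63,100.

$63,100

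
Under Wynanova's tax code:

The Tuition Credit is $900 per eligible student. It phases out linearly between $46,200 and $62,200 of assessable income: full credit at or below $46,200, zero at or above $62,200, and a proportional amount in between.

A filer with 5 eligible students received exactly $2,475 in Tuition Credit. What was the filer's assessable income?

$53,400

Full credit = 5 × $900 = $4,500.
$2,475 is 2,475/4,500 of the full $4,500, so 2,025/4,500 of the $16,000 range has been used: income = $46,200 + $16,000 × 2,025/4,500 = $53,400.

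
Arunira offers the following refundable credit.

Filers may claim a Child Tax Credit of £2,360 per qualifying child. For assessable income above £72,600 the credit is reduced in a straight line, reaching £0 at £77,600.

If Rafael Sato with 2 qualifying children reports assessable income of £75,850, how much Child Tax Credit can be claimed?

£1,652

Child Tax Credit: base = 2 × £2,360 = £4,720. £75,850 is £3,250 into a £5,000 phase-out range, leaving 1,750/5,000 of the credit: £4,720 × 1,750/5,000 = £1,652.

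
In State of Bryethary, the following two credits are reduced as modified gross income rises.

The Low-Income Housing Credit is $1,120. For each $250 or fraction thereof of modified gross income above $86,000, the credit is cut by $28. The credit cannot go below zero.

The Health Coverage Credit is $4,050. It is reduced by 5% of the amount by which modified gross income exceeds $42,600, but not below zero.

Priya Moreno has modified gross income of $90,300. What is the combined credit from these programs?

Low-Income Housing Credit: income exceeds $86,000 by $4,300, which is 18 full-or-partial $250 increments; reduction = 18 × $28 = $504, leaving $616.
Health Coverage Credit: 5% of the $47,700 excess over $42,600 is $2,385; credit = $4,050 − $2,385 = $1,665.
Total: $616 + $1,665 = $2,281.

$2,281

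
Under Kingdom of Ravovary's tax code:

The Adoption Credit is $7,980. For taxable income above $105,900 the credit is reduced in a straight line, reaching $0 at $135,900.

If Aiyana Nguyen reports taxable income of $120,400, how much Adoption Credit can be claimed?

Adoption Credit: $120,400 is $14,500 into a $30,000 phase-out range, leaving 15,500/30,000 of the credit: $7,980 × 15,500/30,000 = $4,123.

$4,123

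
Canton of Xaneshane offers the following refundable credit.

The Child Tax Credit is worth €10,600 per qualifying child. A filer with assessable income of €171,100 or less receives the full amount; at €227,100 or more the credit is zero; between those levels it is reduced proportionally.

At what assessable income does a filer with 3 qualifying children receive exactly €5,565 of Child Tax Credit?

Full credit = 3 × €10,600 = €31,800.
€5,565 is 5,565/31,800 of the full €31,800, so 26,235/31,800 of the €56,000 range has been used: income = €171,100 + €56,000 × 26,235/31,800 = €217,300.

€217,300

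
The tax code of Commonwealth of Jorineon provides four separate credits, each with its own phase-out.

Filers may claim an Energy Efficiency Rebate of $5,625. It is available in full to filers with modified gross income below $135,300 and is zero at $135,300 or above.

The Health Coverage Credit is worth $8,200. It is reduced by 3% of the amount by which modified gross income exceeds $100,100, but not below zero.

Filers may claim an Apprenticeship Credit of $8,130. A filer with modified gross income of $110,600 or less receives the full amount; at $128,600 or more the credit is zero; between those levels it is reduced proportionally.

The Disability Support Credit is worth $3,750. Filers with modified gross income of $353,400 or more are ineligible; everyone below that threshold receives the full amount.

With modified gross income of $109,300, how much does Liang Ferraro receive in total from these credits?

Energy Efficiency Rebate: $109,300 is below the $135,300 cutoff, so the full $5,625 applies.
Health Coverage Credit: 3% of the $9,200 excess over $100,100 is $276; credit = $8,200 − $276 = $7,924.
Apprenticeship Credit: $109,300 is at or below the $110,600 threshold, so the full $8,130 applies.
Disability Support Credit: $109,300 is below the $353,400 cutoff, so the full $3,750 applies.
Total: $5,625 + $7,924 + $8,130 + $3,750 = $25,429.

$25,429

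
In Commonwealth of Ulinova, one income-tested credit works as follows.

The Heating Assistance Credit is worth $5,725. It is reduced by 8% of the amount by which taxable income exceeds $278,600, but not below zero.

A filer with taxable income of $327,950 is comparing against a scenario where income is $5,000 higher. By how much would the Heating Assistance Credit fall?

$400

At $327,950 — 8% of the $49,350 excess over $278,600 is $3,948; credit = $5,725 − $3,948 = $1,777.
At $332,950 — 8% of the $54,350 excess over $278,600 is $4,348; credit = $5,725 − $4,348 = $1,377.
Lost: $1,777 − $1,377 = $400.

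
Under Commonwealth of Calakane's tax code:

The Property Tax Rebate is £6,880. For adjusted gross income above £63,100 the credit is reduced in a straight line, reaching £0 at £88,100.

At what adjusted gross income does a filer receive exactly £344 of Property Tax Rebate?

£344 is 344/6,880 of the full £6,880, so 6,536/6,880 of the £25,000 range has been used: income = £63,100 + £25,000 × 6,536/6,880 = £86,850.

£86,850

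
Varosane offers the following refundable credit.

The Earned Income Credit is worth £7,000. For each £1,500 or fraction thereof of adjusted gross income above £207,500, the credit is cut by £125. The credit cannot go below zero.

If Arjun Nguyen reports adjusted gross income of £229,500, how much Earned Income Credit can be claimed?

Earned Income Credit: income exceeds £207,500 by £22,000, which is 15 full-or-partial £1,500 increments; reduction = 15 × £125 = £1,875, leaving £5,125.

£5,125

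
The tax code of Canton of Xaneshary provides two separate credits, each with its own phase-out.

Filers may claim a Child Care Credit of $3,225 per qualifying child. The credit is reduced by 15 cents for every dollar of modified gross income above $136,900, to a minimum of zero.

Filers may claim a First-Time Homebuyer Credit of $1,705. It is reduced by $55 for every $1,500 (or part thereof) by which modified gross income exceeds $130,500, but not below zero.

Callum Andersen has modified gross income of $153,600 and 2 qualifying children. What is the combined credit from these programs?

Child Care Credit: base = 2 × $3,225 = $6,450. 15% of the $16,700 excess over $136,900 is $2,505; credit = $6,450 − $2,505 = $3,945.
First-Time Homebuyer Credit: income exceeds $130,500 by $23,100, which is 16 full-or-partial $1,500 increments; reduction = 16 × $55 = $880, leaving $825.
Total: $3,945 + $825 = $4,770.

$4,770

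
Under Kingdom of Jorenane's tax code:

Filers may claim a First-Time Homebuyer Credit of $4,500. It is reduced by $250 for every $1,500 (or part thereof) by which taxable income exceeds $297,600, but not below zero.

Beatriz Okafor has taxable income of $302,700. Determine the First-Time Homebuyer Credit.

$3,500

First-Time Homebuyer Credit: income exceeds $297,600 by $5,100, which is 4 full-or-partial $1,500 increments; reduction = 4 × $250 = $1,000, leaving $3,500.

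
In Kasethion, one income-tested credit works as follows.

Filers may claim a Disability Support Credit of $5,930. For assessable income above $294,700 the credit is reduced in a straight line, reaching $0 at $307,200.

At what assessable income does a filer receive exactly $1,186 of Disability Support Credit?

$1,186 is 1,186/5,930 of the full $5,930, so 4,744/5,930 of the $12,500 range has been used: income = $294,700 + $12,500 × 4,744/5,930 = $304,700.

$304,700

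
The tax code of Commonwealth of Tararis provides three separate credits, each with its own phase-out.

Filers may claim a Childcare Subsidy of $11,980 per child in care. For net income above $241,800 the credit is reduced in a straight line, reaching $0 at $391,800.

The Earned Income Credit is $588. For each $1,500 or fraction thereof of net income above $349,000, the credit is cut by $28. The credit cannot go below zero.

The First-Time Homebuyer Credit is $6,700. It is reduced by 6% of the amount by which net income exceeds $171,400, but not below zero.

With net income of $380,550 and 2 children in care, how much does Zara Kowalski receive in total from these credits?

$1,797

Childcare Subsidy: base = 2 × $11,980 = $23,960. $380,550 is $138,750 into a $150,000 phase-out range, leaving 11,250/150,000 of the credit: $23,960 × 11,250/150,000 = $1,797.
Earned Income Credit: income exceeds $349,000 by $31,550 → 22 increments × $28 = $616 ≥ base, so the credit is $0.
First-Time Homebuyer Credit: 6% of the $209,150 excess over $171,400 is $12,549 ≥ base, so the credit is $0.
Total: $1,797 + $0 + $0 = $1,797.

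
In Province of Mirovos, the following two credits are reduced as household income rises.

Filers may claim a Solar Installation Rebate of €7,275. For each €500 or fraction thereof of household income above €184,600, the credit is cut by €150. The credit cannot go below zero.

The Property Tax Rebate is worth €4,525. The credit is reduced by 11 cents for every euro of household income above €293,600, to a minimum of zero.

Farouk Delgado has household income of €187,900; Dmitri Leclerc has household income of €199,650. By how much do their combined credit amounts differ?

€3,600

Farouk (€187,900): Solar Installation Rebate: income exceeds €184,600 by €3,300, which is 7 full-or-partial €500 increments; reduction = 7 × €150 = €1,050, leaving €6,225. Property Tax Rebate: €187,900 is at or below the €293,600 threshold, so the full €4,525 applies. total €6,225 + €4,525 = €10,750
Dmitri (€199,650): Solar Installation Rebate: income exceeds €184,600 by €15,050, which is 31 full-or-partial €500 increments; reduction = 31 × €150 = €4,650, leaving €2,625. Property Tax Rebate: €199,650 is at or below the €293,600 threshold, so the full €4,525 applies. total €2,625 + €4,525 = €7,150
Difference: |€10,750 − €7,150| = €3,600.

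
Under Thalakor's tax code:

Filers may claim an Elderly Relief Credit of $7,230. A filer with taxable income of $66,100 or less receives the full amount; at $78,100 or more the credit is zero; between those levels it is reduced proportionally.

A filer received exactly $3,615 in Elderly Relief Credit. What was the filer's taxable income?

$3,615 is 3,615/7,230 of the full $7,230, so 3,615/7,230 of the $12,000 range has been used: income = $66,100 + $12,000 × 3,615/7,230 = $72,100.

$72,100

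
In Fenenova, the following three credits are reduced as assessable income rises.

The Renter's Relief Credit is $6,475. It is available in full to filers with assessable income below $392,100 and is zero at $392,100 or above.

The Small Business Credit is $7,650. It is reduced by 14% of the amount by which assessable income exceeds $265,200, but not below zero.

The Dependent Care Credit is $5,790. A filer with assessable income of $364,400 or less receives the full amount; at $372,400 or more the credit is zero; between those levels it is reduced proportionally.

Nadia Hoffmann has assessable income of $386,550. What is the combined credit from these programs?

Renter's Relief Credit: $386,550 is below the $392,100 cutoff, so the full $6,475 applies.
Small Business Credit: 14% of the $121,350 excess over $265,200 is $16,989 ≥ base, so the credit is $0.
Dependent Care Credit: $386,550 is at or above $372,400, so the credit is $0.
Total: $6,475 + $0 + $0 = $6,475.

$6,475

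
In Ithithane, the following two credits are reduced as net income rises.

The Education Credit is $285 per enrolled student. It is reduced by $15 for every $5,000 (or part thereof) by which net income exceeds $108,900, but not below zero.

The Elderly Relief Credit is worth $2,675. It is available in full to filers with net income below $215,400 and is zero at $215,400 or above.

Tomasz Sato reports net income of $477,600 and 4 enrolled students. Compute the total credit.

Education Credit: base = 4 × $285 = $1,140. income exceeds $108,900 by $368,700, which is 74 full-or-partial $5,000 increments; reduction = 74 × $15 = $1,110, leaving $30.
Elderly Relief Credit: $477,600 meets or exceeds the $215,400 cutoff, so the credit is $0.
Total: $30 + $0 = $30.

$30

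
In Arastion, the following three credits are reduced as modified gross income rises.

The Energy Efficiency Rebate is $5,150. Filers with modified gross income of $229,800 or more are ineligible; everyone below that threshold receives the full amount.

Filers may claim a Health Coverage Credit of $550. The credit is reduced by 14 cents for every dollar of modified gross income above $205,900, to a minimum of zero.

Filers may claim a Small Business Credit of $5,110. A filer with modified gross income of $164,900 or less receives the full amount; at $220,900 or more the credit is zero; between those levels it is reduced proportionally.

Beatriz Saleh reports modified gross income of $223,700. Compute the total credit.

$5,150

Energy Efficiency Rebate: $223,700 is below the $229,800 cutoff, so the full $5,150 applies.
Health Coverage Credit: 14% of the $17,800 excess over $205,900 is $2,492 ≥ base, so the credit is $0.
Small Business Credit: $223,700 is at or above $220,900, so the credit is $0.
Total: $5,150 + $0 + $0 = $5,150.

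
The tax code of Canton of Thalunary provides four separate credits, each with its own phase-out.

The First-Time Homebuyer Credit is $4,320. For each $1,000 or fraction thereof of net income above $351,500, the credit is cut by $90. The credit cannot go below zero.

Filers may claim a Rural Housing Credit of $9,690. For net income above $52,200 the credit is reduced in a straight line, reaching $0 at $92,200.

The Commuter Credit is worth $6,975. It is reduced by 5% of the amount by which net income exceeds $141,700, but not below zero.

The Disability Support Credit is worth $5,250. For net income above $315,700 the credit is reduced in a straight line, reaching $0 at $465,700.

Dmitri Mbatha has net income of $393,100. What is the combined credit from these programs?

First-Time Homebuyer Credit: income exceeds $351,500 by $41,600, which is 42 full-or-partial $1,000 increments; reduction = 42 × $90 = $3,780, leaving $540.
Rural Housing Credit: $393,100 is at or above $92,200, so the credit is $0.
Commuter Credit: 5% of the $251,400 excess over $141,700 is $12,570 ≥ base, so the credit is $0.
Disability Support Credit: $393,100 is $77,400 into a $150,000 phase-out range, leaving 72,600/150,000 of the credit: $5,250 × 72,600/150,000 = $2,541.
Total: $540 + $0 + $0 + $2,541 = $3,081.

$3,081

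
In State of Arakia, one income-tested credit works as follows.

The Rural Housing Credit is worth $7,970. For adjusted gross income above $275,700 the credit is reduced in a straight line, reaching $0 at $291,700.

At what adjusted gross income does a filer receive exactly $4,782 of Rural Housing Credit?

$282,100

$4,782 is 4,782/7,970 of the full $7,970, so 3,188/7,970 of the $16,000 range has been used: income = $275,700 + $16,000 × 3,188/7,970 = $282,100.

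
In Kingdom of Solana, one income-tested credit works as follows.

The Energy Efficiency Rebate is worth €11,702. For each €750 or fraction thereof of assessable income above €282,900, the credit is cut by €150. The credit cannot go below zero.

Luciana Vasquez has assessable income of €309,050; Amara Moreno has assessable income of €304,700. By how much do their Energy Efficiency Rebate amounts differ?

Luciana (€309,050): Energy Efficiency Rebate: income exceeds €282,900 by €26,150, which is 35 full-or-partial €750 increments; reduction = 35 × €150 = €5,250, leaving €6,452.
Amara (€304,700): Energy Efficiency Rebate: income exceeds €282,900 by €21,800, which is 30 full-or-partial €750 increments; reduction = 30 × €150 = €4,500, leaving €7,202.
Difference: |€6,452 − €7,202| = €750.

€750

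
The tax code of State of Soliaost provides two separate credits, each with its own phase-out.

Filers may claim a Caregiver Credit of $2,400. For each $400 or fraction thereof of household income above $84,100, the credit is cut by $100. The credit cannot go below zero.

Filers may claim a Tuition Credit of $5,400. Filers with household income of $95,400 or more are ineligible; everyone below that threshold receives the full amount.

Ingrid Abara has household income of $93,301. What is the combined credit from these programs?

$5,400

Caregiver Credit: income exceeds $84,100 by $9,201 → 24 increments × $100 = $2,400 ≥ base, so the credit is $0.
Tuition Credit: $93,301 is below the $95,400 cutoff, so the full $5,400 applies.
Total: $0 + $5,400 = $5,400.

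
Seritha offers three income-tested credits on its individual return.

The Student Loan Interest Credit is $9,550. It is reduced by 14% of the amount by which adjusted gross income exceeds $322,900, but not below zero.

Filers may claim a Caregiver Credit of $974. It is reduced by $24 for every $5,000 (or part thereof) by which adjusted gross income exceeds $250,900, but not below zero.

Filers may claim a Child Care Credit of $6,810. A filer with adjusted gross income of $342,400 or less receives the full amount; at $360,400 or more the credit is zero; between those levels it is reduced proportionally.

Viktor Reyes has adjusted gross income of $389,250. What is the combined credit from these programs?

Student Loan Interest Credit: 14% of the $66,350 excess over $322,900 is $9,289; credit = $9,550 − $9,289 = $261.
Caregiver Credit: income exceeds $250,900 by $138,350, which is 28 full-or-partial $5,000 increments; reduction = 28 × $24 = $672, leaving $302.
Child Care Credit: $389,250 is at or above $360,400, so the credit is $0.
Total: $261 + $302 + $0 = $563.

$563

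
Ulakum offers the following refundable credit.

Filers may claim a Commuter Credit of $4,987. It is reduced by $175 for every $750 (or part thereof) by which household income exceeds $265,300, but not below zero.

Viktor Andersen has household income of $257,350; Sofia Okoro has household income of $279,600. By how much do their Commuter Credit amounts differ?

Viktor ($257,350): Commuter Credit: $257,350 is at or below the $265,300 threshold, so the full $4,987 applies.
Sofia ($279,600): Commuter Credit: income exceeds $265,300 by $14,300, which is 20 full-or-partial $750 increments; reduction = 20 × $175 = $3,500, leaving $1,487.
Difference: |$4,987 − $1,487| = $3,500.

$3,500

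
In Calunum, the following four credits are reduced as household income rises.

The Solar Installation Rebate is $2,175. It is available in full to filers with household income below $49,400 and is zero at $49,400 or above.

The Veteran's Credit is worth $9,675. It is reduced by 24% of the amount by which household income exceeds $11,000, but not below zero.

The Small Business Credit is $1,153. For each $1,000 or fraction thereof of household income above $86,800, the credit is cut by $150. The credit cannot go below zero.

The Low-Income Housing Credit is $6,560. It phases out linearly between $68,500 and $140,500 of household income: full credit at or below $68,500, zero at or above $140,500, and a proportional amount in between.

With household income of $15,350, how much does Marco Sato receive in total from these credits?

Solar Installation Rebate: $15,350 is below the $49,400 cutoff, so the full $2,175 applies.
Veteran's Credit: 24% of the $4,350 excess over $11,000 is $1,044; credit = $9,675 − $1,044 = $8,631.
Small Business Credit: $15,350 is at or below the $86,800 threshold, so the full $1,153 applies.
Low-Income Housing Credit: $15,350 is at or below the $68,500 threshold, so the full $6,560 applies.
Total: $2,175 + $8,631 + $1,153 + $6,560 = $18,519.

$18,519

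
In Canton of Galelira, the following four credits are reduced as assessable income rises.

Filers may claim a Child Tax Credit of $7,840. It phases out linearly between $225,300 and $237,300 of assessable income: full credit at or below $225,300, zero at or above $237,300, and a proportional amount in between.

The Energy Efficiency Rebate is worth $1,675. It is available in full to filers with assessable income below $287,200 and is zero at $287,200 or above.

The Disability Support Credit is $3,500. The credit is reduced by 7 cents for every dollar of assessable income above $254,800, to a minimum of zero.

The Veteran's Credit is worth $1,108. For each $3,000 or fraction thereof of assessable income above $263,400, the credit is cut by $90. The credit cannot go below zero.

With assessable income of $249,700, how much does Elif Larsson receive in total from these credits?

$6,283

Child Tax Credit: $249,700 is at or above $237,300, so the credit is $0.
Energy Efficiency Rebate: $249,700 is below the $287,200 cutoff, so the full $1,675 applies.
Disability Support Credit: $249,700 is at or below the $254,800 threshold, so the full $3,500 applies.
Veteran's Credit: $249,700 is at or below the $263,400 threshold, so the full $1,108 applies.
Total: $0 + $1,675 + $3,500 + $1,108 = $6,283.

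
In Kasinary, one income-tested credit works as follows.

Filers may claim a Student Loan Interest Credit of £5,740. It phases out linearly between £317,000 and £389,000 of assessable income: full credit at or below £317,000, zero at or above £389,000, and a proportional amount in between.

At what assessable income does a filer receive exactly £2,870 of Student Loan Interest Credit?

£2,870 is 2,870/5,740 of the full £5,740, so 2,870/5,740 of the £72,000 range has been used: income = £317,000 + £72,000 × 2,870/5,740 = £353,000.

£353,000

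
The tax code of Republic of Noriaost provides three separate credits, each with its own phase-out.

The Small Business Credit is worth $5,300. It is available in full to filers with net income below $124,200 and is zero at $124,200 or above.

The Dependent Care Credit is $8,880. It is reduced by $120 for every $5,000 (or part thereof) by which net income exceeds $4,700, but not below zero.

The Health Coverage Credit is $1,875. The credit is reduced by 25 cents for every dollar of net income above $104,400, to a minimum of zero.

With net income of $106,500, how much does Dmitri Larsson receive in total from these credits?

$13,010

Small Business Credit: $106,500 is below the $124,200 cutoff, so the full $5,300 applies.
Dependent Care Credit: income exceeds $4,700 by $101,800, which is 21 full-or-partial $5,000 increments; reduction = 21 × $120 = $2,520, leaving $6,360.
Health Coverage Credit: 25% of the $2,100 excess over $104,400 is $525; credit = $1,875 − $525 = $1,350.
Total: $5,300 + $6,360 + $1,350 = $13,010.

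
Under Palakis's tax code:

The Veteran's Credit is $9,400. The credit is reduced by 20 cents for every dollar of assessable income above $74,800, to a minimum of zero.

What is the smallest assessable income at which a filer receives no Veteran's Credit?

The credit falls by 20% of each dollar above $74,800, so it reaches zero when the excess is $9,400 / 20% = $47,000: income = $74,800 + $47,000 = $121,800.

$121,800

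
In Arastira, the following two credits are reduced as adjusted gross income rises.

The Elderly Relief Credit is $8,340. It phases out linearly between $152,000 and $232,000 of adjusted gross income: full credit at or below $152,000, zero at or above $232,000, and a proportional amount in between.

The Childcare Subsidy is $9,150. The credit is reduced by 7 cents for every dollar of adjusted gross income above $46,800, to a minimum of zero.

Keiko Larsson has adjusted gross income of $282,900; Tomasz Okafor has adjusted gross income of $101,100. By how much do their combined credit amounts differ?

$13,689

Keiko ($282,900): Elderly Relief Credit: $282,900 is at or above $232,000, so the credit is $0. Childcare Subsidy: 7% of the $236,100 excess over $46,800 is $16,527 ≥ base, so the credit is $0. total $0 + $0 = $0
Tomasz ($101,100): Elderly Relief Credit: $101,100 is at or below the $152,000 threshold, so the full $8,340 applies. Childcare Subsidy: 7% of the $54,300 excess over $46,800 is $3,801; credit = $9,150 − $3,801 = $5,349. total $8,340 + $5,349 = $13,689
Difference: |$0 − $13,689| = $13,689.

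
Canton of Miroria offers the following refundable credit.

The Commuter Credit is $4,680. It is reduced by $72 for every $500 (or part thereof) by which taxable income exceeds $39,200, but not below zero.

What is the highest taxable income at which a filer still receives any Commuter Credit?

After 64 increments the reduction is 64 × $72 = $4,608, leaving $72; one more increment wipes it out. Increment 64 ends at excess 64 × $500 = $32,000, so the highest qualifying income is $39,200 + $32,000 = $71,200.

$71,200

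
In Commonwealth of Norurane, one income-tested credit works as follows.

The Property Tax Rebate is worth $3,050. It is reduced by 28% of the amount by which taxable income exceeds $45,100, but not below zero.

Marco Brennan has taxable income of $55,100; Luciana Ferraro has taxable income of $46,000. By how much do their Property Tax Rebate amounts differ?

Marco ($55,100): Property Tax Rebate: 28% of the $10,000 excess over $45,100 is $2,800; credit = $3,050 − $2,800 = $250.
Luciana ($46,000): Property Tax Rebate: 28% of the $900 excess over $45,100 is $252; credit = $3,050 − $252 = $2,798.
Difference: |$250 − $2,798| = $2,548.

$2,548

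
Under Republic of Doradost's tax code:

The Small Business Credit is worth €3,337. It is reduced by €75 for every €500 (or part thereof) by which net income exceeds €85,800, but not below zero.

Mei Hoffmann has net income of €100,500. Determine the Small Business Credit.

Small Business Credit: income exceeds €85,800 by €14,700, which is 30 full-or-partial €500 increments; reduction = 30 × €75 = €2,250, leaving €1,087.

€1,087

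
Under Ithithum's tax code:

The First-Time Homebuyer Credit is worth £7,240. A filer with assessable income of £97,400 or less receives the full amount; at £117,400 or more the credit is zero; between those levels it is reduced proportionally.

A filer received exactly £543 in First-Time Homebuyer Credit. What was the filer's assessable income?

£115,900

£543 is 543/7,240 of the full £7,240, so 6,697/7,240 of the £20,000 range has been used: income = £97,400 + £20,000 × 6,697/7,240 = £115,900.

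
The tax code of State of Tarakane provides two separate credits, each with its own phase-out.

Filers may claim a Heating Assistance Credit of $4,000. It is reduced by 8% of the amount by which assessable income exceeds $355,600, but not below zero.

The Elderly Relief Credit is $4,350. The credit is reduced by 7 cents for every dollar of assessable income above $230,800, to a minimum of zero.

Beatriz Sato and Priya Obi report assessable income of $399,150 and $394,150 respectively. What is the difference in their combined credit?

Beatriz ($399,150): Heating Assistance Credit: 8% of the $43,550 excess over $355,600 is $3,484; credit = $4,000 − $3,484 = $516. Elderly Relief Credit: 7% of the $168,350 excess over $230,800 is $11,784.50 ≥ base, so the credit is $0. total $516 + $0 = $516
Priya ($394,150): Heating Assistance Credit: 8% of the $38,550 excess over $355,600 is $3,084; credit = $4,000 − $3,084 = $916. Elderly Relief Credit: 7% of the $163,350 excess over $230,800 is $11,434.50 ≥ base, so the credit is $0. total $916 + $0 = $916
Difference: |$516 − $916| = $400.

$400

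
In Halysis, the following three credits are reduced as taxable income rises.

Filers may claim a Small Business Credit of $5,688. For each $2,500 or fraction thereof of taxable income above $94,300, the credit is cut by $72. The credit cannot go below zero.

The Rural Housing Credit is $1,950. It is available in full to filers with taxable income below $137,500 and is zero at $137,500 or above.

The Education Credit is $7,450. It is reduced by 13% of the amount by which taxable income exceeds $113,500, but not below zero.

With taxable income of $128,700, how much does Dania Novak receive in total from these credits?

$12,104

Small Business Credit: income exceeds $94,300 by $34,400, which is 14 full-or-partial $2,500 increments; reduction = 14 × $72 = $1,008, leaving $4,680.
Rural Housing Credit: $128,700 is below the $137,500 cutoff, so the full $1,950 applies.
Education Credit: 13% of the $15,200 excess over $113,500 is $1,976; credit = $7,450 − $1,976 = $5,474.
Total: $4,680 + $1,950 + $5,474 = $12,104.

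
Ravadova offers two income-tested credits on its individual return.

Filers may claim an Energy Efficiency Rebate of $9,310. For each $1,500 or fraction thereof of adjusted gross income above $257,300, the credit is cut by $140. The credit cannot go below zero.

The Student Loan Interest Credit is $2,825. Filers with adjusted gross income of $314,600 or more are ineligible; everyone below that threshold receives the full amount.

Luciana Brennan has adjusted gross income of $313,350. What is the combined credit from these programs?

$6,815

Energy Efficiency Rebate: income exceeds $257,300 by $56,050, which is 38 full-or-partial $1,500 increments; reduction = 38 × $140 = $5,320, leaving $3,990.
Student Loan Interest Credit: $313,350 is below the $314,600 cutoff, so the full $2,825 applies.
Total: $3,990 + $2,825 = $6,815.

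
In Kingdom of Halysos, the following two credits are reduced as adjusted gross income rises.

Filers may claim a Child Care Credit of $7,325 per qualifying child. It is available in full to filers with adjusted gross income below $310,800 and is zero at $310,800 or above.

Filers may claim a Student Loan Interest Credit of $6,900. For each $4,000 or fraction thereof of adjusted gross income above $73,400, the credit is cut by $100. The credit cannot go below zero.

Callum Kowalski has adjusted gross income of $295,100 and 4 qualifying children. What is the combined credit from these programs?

Child Care Credit: base = 4 × $7,325 = $29,300. $295,100 is below the $310,800 cutoff, so the full $29,300 applies.
Student Loan Interest Credit: income exceeds $73,400 by $221,700, which is 56 full-or-partial $4,000 increments; reduction = 56 × $100 = $5,600, leaving $1,300.
Total: $29,300 + $1,300 = $30,600.

$30,600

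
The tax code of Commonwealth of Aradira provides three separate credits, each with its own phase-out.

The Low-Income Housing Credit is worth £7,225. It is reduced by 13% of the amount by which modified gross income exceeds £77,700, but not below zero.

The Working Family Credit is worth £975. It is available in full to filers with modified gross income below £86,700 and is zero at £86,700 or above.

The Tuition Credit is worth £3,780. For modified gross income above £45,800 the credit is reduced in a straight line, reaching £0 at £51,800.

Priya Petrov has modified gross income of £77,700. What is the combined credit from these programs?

£8,200

Low-Income Housing Credit: £77,700 is at or below the £77,700 threshold, so the full £7,225 applies.
Working Family Credit: £77,700 is below the £86,700 cutoff, so the full £975 applies.
Tuition Credit: £77,700 is at or above £51,800, so the credit is £0.
Total: £7,225 + £975 + £0 = £8,200.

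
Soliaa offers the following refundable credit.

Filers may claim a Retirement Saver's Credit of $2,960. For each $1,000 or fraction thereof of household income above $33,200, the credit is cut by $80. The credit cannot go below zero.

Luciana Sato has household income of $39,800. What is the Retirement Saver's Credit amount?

$2,400

Retirement Saver's Credit: income exceeds $33,200 by $6,600, which is 7 full-or-partial $1,000 increments; reduction = 7 × $80 = $560, leaving $2,400.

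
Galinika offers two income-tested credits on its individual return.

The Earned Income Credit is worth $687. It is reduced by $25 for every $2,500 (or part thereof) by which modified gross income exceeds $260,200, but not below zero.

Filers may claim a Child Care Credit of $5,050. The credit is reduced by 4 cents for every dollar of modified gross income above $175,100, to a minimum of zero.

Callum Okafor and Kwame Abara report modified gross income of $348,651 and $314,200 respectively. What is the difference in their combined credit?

$137

Callum ($348,651): Earned Income Credit: income exceeds $260,200 by $88,451 → 36 increments × $25 = $900 ≥ base, so the credit is $0. Child Care Credit: 4% of the $173,551 excess over $175,100 is $6,942.04 ≥ base, so the credit is $0. total $0 + $0 = $0
Kwame ($314,200): Earned Income Credit: income exceeds $260,200 by $54,000, which is 22 full-or-partial $2,500 increments; reduction = 22 × $25 = $550, leaving $137. Child Care Credit: 4% of the $139,100 excess over $175,100 is $5,564 ≥ base, so the credit is $0. total $137 + $0 = $137
Difference: |$0 − $137| = $137.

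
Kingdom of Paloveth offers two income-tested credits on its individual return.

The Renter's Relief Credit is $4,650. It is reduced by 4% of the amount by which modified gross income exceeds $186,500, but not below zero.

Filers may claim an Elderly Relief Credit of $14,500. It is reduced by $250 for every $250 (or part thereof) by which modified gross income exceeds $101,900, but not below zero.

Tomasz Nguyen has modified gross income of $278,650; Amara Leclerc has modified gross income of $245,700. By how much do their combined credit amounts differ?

Tomasz ($278,650): Renter's Relief Credit: 4% of the $92,150 excess over $186,500 is $3,686; credit = $4,650 − $3,686 = $964. Elderly Relief Credit: income exceeds $101,900 by $176,750 → 707 increments × $250 = $176,750 ≥ base, so the credit is $0. total $964 + $0 = $964
Amara ($245,700): Renter's Relief Credit: 4% of the $59,200 excess over $186,500 is $2,368; credit = $4,650 − $2,368 = $2,282. Elderly Relief Credit: income exceeds $101,900 by $143,800 → 576 increments × $250 = $144,000 ≥ base, so the credit is $0. total $2,282 + $0 = $2,282
Difference: |$964 − $2,282| = $1,318.

$1,318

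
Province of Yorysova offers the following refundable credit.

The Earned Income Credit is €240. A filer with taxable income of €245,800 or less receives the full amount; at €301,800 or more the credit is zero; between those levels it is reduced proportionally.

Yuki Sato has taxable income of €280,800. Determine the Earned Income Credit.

Earned Income Credit: €280,800 is €35,000 into a €56,000 phase-out range, leaving 21,000/56,000 of the credit: €240 × 21,000/56,000 = €90.

€90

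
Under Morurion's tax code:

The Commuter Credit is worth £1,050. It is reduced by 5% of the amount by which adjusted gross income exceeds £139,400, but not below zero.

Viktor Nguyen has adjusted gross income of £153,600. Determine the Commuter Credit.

£340

Commuter Credit: 5% of the £14,200 excess over £139,400 is £710; credit = £1,050 − £710 = £340.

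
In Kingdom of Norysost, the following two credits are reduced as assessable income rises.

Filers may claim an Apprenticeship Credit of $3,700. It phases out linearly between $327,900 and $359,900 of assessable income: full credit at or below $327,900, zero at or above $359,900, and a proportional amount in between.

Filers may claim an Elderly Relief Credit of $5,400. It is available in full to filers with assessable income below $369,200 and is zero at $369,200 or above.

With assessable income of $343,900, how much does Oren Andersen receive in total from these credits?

Apprenticeship Credit: $343,900 is $16,000 into a $32,000 phase-out range, leaving 16,000/32,000 of the credit: $3,700 × 16,000/32,000 = $1,850.
Elderly Relief Credit: $343,900 is below the $369,200 cutoff, so the full $5,400 applies.
Total: $1,850 + $5,400 = $7,250.

$7,250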